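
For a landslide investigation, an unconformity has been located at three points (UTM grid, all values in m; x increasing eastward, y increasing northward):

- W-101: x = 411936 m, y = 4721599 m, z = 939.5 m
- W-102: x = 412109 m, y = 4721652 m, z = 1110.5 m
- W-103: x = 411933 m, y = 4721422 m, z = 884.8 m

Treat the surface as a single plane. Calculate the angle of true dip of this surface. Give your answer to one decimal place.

43.4°

Let the plane be z = a·x + b·y + c.
W-102−W-101: 173a + 53b = 171;  W-103−W-101: −3a − 177b = −54.7.
Solving gives a = 0.89843, b = 0.29381.
Gradient magnitude |∇z| = √(a² + b²) = √(0.80717 + 0.08633) = 0.94525.
True dip = arctan(0.94525) = 43.4°, dipping toward WSW (azimuth ≈ 252°).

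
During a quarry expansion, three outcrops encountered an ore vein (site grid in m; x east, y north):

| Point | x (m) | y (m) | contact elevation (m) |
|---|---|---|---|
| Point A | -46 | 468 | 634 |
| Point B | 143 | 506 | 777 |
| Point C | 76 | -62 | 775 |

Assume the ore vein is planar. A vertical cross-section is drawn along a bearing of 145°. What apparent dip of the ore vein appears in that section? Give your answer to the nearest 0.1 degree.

Two edge vectors: Point A→Point B = (189, 38, 143), Point A→Point C = (122, -530, 141).
Normal n = (Point A→Point B) × (Point A→Point C) = (81148, -9203, -104806).
So ∂z/∂x = −n_x/n_z = 0.77427 and ∂z/∂y = −n_y/n_z = −0.08781.
Unit vector along 145° is (sin 145°, cos 145°) = (0.5736, -0.8192).
Slope in that direction = a·(0.5736) + b·(-0.8192) = 0.51603.
Apparent dip = arctan|0.51603| = 27.3° (true dip is 37.9°, so apparent ≤ true as expected).

27.3°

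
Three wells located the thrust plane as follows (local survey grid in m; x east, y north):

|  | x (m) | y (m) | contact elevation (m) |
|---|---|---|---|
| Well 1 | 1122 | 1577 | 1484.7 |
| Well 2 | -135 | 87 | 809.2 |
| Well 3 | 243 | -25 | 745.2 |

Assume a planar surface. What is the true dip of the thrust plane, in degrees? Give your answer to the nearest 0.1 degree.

Two edge vectors: Well 1→Well 2 = (-1257, -1490, -675.5), Well 1→Well 3 = (-879, -1602, -739.5).
Normal n = (Well 1→Well 2) × (Well 1→Well 3) = (19704, -335787, 704004).
So ∂z/∂x = −n_x/n_z = −0.02799 and ∂z/∂y = −n_y/n_z = 0.47697.
Gradient magnitude |∇z| = √(a² + b²) = √(0.00078 + 0.22750) = 0.47779.
True dip = arctan(0.47779) = 25.5°, dipping toward S (azimuth ≈ 177°).

25.5°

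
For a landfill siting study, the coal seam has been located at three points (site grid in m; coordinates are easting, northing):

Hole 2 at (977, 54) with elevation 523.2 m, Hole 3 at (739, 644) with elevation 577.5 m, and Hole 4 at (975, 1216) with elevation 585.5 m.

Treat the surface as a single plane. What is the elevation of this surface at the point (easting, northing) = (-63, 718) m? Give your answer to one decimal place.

658.2 m

Two edge vectors: Hole 2→Hole 3 = (-238, 590, 54.3), Hole 2→Hole 4 = (-2, 1162, 62.3).
Normal n = (Hole 2→Hole 3) × (Hole 2→Hole 4) = (-26339.6, 14718.8, -275376).
So ∂z/∂easting = −n_x/n_z = −0.095650 and ∂z/∂northing = −n_y/n_z = 0.053450.
Intercept c from Hole 2: 523.2 + 93.45 − 2.89 = 613.76.
At (-63, 718): z = 6.0 + 38.4 + 613.76 = 658.2 m.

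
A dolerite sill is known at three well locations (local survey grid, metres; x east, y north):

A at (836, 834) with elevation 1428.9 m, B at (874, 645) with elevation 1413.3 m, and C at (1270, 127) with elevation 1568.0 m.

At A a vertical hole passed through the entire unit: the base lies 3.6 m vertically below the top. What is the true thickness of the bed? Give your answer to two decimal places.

2.93 m

Two edge vectors: A→B = (38, -189, -15.6), A→C = (434, -707, 139.1).
Normal n = (A→B) × (A→C) = (-37319.1, -12056.2, 55160).
So ∂z/∂x = −n_x/n_z = 0.67656 and ∂z/∂y = −n_y/n_z = 0.21857.
|∇z| = √(a²+b²) = 0.71099, so dip δ = arctan(0.71099) = 35.41°.
True thickness = vertical thickness × cos δ = 3.6 × cos 35.41° = 2.93 m.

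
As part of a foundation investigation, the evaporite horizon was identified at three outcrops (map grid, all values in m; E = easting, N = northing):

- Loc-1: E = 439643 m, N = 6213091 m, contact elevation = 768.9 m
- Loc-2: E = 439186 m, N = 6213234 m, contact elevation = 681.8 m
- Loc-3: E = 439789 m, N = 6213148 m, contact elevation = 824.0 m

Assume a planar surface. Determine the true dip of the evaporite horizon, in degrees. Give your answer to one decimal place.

20.9°

Let the plane be z = a·E + b·N + c.
Loc-2−Loc-1: −457a + 143b = −87.1;  Loc-3−Loc-1: 146a + 57b = 55.1.
Solving gives a = 0.27370, b = 0.26561.
Gradient magnitude |∇z| = √(a² + b²) = √(0.07491 + 0.07055) = 0.38139.
True dip = arctan(0.38139) = 20.9°, dipping toward SW (azimuth ≈ 226°).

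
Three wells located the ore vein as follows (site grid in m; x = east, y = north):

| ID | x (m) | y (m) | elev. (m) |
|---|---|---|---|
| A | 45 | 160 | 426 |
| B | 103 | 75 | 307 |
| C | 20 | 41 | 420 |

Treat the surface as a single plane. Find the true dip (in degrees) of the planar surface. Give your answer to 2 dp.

Two edge vectors: A→B = (58, -85, -119), A→C = (-25, -119, -6).
Normal n = (A→B) × (A→C) = (-13651, 3323, -9027).
So ∂z/∂x = −n_x/n_z = −1.51224 and ∂z/∂y = −n_y/n_z = 0.36812.
Gradient magnitude |∇z| = √(a² + b²) = √(2.28687 + 0.13551) = 1.55640.
True dip = arctan(1.55640) = 57.28°, dipping toward ESE (azimuth ≈ 104°).

57.28°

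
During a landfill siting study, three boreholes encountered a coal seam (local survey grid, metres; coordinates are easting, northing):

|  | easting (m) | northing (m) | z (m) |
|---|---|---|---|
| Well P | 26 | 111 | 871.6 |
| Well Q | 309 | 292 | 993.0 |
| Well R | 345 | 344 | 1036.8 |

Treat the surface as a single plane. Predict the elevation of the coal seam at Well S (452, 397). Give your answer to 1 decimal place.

1067.6 m

Let the plane be z = a·easting + b·northing + c.
Well Q−Well P: 283a + 181b = 121.4;  Well R−Well P: 319a + 233b = 165.2.
Solving gives a = −0.19695, b = 0.97866.
Then c = 871.6 − a·26 − b·111 = 768.09.
At (452, 397): z = −89.0 + 388.5 + 768.09 = 1067.6 m.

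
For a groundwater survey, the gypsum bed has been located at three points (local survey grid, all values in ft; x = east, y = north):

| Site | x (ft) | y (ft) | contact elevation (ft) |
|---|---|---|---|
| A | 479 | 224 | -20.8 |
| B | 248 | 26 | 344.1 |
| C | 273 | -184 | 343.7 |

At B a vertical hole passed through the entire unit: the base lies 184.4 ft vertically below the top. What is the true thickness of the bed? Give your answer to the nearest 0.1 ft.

104.9 ft

Two edge vectors: A→B = (-231, -198, 364.9), A→C = (-206, -408, 364.5).
Normal n = (A→B) × (A→C) = (76708.2, 9030.1, 53460).
So ∂z/∂x = −n_x/n_z = −1.43487 and ∂z/∂y = −n_y/n_z = −0.16891.
|∇z| = √(a²+b²) = 1.44478, so dip δ = arctan(1.44478) = 55.31°.
True thickness = vertical thickness × cos δ = 184.4 × cos 55.31° = 104.9 ft.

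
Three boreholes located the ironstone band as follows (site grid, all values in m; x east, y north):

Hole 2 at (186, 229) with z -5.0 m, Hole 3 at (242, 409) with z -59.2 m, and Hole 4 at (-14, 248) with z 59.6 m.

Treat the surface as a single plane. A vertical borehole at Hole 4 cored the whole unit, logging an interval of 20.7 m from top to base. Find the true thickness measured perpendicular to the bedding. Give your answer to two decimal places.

Let the plane be z = a·x + b·y + c.
Hole 3−Hole 2: 56a + 180b = −54.2;  Hole 4−Hole 2: −200a + 19b = 64.6.
Solving gives a = −0.34151, b = −0.19486.
|∇z| = √(a²+b²) = 0.39319, so dip δ = arctan(0.39319) = 21.46°.
True thickness = vertical thickness × cos δ = 20.7 × cos 21.46° = 19.26 m.

19.26 m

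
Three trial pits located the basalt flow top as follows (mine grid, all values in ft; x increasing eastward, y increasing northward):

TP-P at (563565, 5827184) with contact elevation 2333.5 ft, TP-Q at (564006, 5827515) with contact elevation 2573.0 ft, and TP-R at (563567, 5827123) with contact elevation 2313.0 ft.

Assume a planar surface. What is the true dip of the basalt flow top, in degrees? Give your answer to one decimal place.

Two edge vectors: TP-P→TP-Q = (441, 331, 239.5), TP-P→TP-R = (2, -61, -20.5).
Normal n = (TP-P→TP-Q) × (TP-P→TP-R) = (7824, 9519.5, -27563).
So ∂z/∂x = −n_x/n_z = 0.28386 and ∂z/∂y = −n_y/n_z = 0.34537.
Gradient magnitude |∇z| = √(a² + b²) = √(0.08058 + 0.11928) = 0.44705.
True dip = arctan(0.44705) = 24.1°, dipping toward SW (azimuth ≈ 219°).

24.1°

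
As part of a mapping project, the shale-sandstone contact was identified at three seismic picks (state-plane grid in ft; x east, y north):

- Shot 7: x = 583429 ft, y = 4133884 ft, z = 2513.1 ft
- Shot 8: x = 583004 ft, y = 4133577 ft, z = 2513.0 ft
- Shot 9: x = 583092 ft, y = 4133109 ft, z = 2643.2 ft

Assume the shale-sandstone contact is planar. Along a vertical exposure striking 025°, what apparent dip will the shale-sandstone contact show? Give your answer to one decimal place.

Two edge vectors: Shot 7→Shot 8 = (-425, -307, -0.1), Shot 7→Shot 9 = (-337, -775, 130.1).
Normal n = (Shot 7→Shot 8) × (Shot 7→Shot 9) = (-40018.2, 55326.2, 225916).
So ∂z/∂x = −n_x/n_z = 0.17714 and ∂z/∂y = −n_y/n_z = −0.24490.
Unit vector along 025° is (sin 25°, cos 25°) = (0.4226, 0.9063).
Slope in that direction = a·(0.4226) + b·(0.9063) = −0.14709.
Apparent dip = arctan|0.14709| = 8.4° (true dip is 16.8°, so apparent ≤ true as expected).

8.4°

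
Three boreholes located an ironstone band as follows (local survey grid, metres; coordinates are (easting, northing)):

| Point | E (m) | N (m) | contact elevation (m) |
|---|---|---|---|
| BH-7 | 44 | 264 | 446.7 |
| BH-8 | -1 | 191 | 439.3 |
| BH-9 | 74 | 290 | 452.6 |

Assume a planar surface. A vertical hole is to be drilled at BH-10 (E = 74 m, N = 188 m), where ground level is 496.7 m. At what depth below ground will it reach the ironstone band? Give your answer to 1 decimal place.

39.7 m

Two edge vectors: BH-7→BH-8 = (-45, -73, -7.4), BH-7→BH-9 = (30, 26, 5.9).
Normal n = (BH-7→BH-8) × (BH-7→BH-9) = (-238.3, 43.5, 1020).
So ∂z/∂E = −n_x/n_z = 0.23363 and ∂z/∂N = −n_y/n_z = −0.04265.
Intercept c from BH-7: 446.7 − 10.28 + 11.26 = 447.68.
At (74, 188): z_contact = 17.29 − 8.02 + 447.68 = 456.95 m.
Depth below ground = 496.7 − 456.95 = 39.7 m.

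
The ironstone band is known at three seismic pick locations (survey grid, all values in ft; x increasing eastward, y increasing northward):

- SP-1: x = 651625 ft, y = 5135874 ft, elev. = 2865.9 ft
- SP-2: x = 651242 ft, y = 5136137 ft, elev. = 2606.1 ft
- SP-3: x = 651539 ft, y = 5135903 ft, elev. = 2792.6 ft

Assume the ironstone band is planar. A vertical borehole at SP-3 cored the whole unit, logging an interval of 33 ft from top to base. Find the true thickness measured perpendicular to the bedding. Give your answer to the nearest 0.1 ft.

21.8 ft

Let the plane be z = a·x + b·y + c.
SP-2−SP-1: −383a + 263b = −259.8;  SP-3−SP-1: −86a + 29b = −73.3.
Solving gives a = 1.02022, b = 0.49788.
|∇z| = √(a²+b²) = 1.13522, so dip δ = arctan(1.13522) = 48.62°.
True thickness = vertical thickness × cos δ = 33 × cos 48.62° = 21.8 ft.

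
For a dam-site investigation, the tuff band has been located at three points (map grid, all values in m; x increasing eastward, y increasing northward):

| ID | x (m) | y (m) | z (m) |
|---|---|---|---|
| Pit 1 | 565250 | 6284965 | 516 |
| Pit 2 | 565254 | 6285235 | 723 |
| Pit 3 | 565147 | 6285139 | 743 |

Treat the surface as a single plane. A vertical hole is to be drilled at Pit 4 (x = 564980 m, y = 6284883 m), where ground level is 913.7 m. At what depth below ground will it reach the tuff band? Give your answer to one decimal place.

Two edge vectors: Pit 1→Pit 2 = (4, 270, 207), Pit 1→Pit 3 = (-103, 174, 227).
Normal n = (Pit 1→Pit 2) × (Pit 1→Pit 3) = (25272, -22229, 28506).
So ∂z/∂x = −n_x/n_z = −0.886550200 and ∂z/∂y = −n_y/n_z = 0.779800744.
Intercept c from Pit 1: 516 + 501122.50 − 4901020.38 = −4399381.88.
At (564980, 6284883): z_contact = −500883.13 + 4900956.44 − 4399381.88 = 691.42 m.
Depth below ground = 913.7 − 691.42 = 222.3 m.

222.3 m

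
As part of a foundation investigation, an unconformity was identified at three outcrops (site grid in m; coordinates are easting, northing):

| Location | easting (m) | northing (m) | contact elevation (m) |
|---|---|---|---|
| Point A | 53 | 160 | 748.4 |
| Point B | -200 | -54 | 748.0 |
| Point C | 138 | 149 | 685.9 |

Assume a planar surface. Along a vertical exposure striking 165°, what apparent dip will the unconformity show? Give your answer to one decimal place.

Let the plane be z = a·easting + b·northing + c.
Point B−Point A: −253a − 214b = −0.4;  Point C−Point A: 85a − 11b = −62.5.
Solving gives a = −0.63751, b = 0.75557.
Unit vector along 165° is (sin 165°, cos 165°) = (0.2588, -0.9659).
Slope in that direction = a·(0.2588) + b·(-0.9659) = −0.89482.
Apparent dip = arctan|0.89482| = 41.8° (true dip is 44.7°, so apparent ≤ true as expected).

41.8°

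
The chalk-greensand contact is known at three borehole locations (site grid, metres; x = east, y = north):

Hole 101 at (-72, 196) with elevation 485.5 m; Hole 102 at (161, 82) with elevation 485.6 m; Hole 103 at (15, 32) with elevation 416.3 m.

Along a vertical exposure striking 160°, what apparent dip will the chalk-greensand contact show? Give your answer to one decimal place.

23.8°

Let the plane be z = a·x + b·y + c.
Hole 102−Hole 101: 233a − 114b = 0.1;  Hole 103−Hole 101: 87a − 164b = −69.2.
Solving gives a = 0.27939, b = 0.57017.
Unit vector along 160° is (sin 160°, cos 160°) = (0.3420, -0.9397).
Slope in that direction = a·(0.3420) + b·(-0.9397) = −0.44022.
Apparent dip = arctan|0.44022| = 23.8° (true dip is 32.4°, so apparent ≤ true as expected).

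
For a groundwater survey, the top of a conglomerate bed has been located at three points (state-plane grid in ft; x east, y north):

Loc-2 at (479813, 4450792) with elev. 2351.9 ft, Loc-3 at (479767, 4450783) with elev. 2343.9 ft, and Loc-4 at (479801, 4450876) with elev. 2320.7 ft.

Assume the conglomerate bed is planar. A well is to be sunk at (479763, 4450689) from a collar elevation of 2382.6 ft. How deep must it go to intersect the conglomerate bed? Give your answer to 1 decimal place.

Let the plane be z = a·x + b·y + c.
Loc-3−Loc-2: −46a − 9b = −8;  Loc-4−Loc-2: −12a + 84b = −31.2.
Solving gives a = 0.239879154, b = −0.337160121.
Then c = 2351.9 − a·479813 − b·4450792 = 1387884.33.
At (479763, 4450689): z_contact = 115085.14 − 1500594.84 + 1387884.33 = 2374.63 ft.
Depth below ground = 2382.6 − 2374.63 = 8.0 ft.

8.0 ft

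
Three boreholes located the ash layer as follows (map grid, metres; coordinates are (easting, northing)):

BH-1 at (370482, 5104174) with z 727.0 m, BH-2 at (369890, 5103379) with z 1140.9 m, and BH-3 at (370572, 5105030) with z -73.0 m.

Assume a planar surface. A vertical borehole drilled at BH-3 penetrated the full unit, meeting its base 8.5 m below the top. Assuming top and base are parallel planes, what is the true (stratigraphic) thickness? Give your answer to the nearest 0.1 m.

Let the plane be z = a·E + b·N + c.
BH-2−BH-1: −592a − 795b = 413.9;  BH-3−BH-1: 90a + 856b = −800.
Solving gives a = 0.64729, b = −1.00264.
|∇z| = √(a²+b²) = 1.19342, so dip δ = arctan(1.19342) = 50.04°.
True thickness = vertical thickness × cos δ = 8.5 × cos 50.04° = 5.5 m.

5.5 m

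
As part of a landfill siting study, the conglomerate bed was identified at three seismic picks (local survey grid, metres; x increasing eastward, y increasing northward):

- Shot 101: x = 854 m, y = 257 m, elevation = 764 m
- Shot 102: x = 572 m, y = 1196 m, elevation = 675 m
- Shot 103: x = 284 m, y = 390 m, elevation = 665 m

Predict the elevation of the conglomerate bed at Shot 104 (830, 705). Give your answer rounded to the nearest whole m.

740 m

Two edge vectors: Shot 101→Shot 102 = (-282, 939, -89), Shot 101→Shot 103 = (-570, 133, -99).
Normal n = (Shot 101→Shot 102) × (Shot 101→Shot 103) = (-81124, 22812, 497724).
So ∂z/∂x = −n_x/n_z = 0.16299 and ∂z/∂y = −n_y/n_z = −0.04583.
Intercept c from Shot 101: 764 − 139.19 + 11.78 = 636.59.
At (830, 705): z = 135.3 − 32.3 + 636.59 = 739.6 m.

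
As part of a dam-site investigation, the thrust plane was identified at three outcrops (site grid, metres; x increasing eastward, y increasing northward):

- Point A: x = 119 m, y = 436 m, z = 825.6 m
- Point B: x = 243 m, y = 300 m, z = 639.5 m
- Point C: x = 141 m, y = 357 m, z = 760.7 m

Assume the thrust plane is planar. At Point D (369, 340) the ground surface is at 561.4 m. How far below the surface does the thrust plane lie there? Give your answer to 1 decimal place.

Two edge vectors: Point A→Point B = (124, -136, -186.1), Point A→Point C = (22, -79, -64.9).
Normal n = (Point A→Point B) × (Point A→Point C) = (-5875.5, 3953.4, -6804).
So ∂z/∂x = −n_x/n_z = −0.86354 and ∂z/∂y = −n_y/n_z = 0.58104.
Intercept c from Point A: 825.6 + 102.76 − 253.33 = 675.03.
At (369, 340): z_contact = −318.64 + 197.55 + 675.03 = 553.94 m.
Depth below ground = 561.4 − 553.94 = 7.5 m.

7.5 m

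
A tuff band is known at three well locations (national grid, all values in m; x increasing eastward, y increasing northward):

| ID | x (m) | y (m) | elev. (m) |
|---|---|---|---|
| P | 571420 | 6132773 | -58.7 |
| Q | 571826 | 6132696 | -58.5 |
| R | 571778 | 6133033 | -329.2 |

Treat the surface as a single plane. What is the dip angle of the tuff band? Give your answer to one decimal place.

Let the plane be z = a·x + b·y + c.
Q−P: 406a − 77b = 0.2;  R−P: 358a + 260b = −270.5.
Solving gives a = −0.15607, b = −0.82549.
Gradient magnitude |∇z| = √(a² + b²) = √(0.02436 + 0.68144) = 0.84012.
True dip = arctan(0.84012) = 40.0°, dipping toward N (azimuth ≈ 011°).

40.0°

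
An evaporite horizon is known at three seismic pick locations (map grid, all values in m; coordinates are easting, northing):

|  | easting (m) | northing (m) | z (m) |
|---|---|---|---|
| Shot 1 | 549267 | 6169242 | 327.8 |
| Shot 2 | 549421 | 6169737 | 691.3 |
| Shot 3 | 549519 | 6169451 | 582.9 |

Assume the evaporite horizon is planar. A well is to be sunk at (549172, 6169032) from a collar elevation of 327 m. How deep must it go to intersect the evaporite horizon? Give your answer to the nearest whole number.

170 m

Two edge vectors: Shot 1→Shot 2 = (154, 495, 363.5), Shot 1→Shot 3 = (252, 209, 255.1).
Normal n = (Shot 1→Shot 2) × (Shot 1→Shot 3) = (50303, 52316.6, -92554).
So ∂z/∂easting = −n_x/n_z = 0.54349893 and ∂z/∂northing = −n_y/n_z = 0.56525488.
Intercept c from Shot 1: 327.8 − 298526.03 − 3487194.14 = −3785392.36.
At (549172, 6169032): z_contact = 298474.4 + 3487075.4 − 3785392.36 = 157.5 m.
Depth below ground = 327 − 157.5 = 170 m.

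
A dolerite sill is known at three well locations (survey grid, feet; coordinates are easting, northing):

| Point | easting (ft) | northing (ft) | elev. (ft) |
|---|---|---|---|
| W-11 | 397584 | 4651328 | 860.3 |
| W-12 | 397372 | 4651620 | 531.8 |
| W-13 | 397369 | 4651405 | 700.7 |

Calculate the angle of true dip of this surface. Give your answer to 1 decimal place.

Let the plane be z = a·easting + b·northing + c.
W-12−W-11: −212a + 292b = −328.5;  W-13−W-11: −215a + 77b = −159.6.
Solving gives a = 0.45869, b = −0.79198.
Gradient magnitude |∇z| = √(a² + b²) = √(0.21039 + 0.62723) = 0.91522.
True dip = arctan(0.91522) = 42.5°, dipping toward NNW (azimuth ≈ 330°).

42.5°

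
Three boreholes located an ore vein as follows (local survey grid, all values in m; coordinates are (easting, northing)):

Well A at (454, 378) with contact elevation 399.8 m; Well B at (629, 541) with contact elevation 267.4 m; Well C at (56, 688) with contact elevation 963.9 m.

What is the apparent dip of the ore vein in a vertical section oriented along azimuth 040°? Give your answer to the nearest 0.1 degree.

Two edge vectors: Well A→Well B = (175, 163, -132.4), Well A→Well C = (-398, 310, 564.1).
Normal n = (Well A→Well B) × (Well A→Well C) = (132992.3, -46022.3, 119124).
So ∂z/∂E = −n_x/n_z = −1.11642 and ∂z/∂N = −n_y/n_z = 0.38634.
Unit vector along 040° is (sin 40°, cos 40°) = (0.6428, 0.7660).
Slope in that direction = a·(0.6428) + b·(0.7660) = −0.42167.
Apparent dip = arctan|0.42167| = 22.9° (true dip is 49.8°, so apparent ≤ true as expected).

22.9°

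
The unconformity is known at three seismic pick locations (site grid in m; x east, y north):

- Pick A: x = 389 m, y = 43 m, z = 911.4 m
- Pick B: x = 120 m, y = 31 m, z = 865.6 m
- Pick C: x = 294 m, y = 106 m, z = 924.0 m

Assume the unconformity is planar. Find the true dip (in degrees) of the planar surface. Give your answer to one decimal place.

24.4°

Two edge vectors: Pick A→Pick B = (-269, -12, -45.8), Pick A→Pick C = (-95, 63, 12.6).
Normal n = (Pick A→Pick B) × (Pick A→Pick C) = (2734.2, 7740.4, -18087).
So ∂z/∂x = −n_x/n_z = 0.15117 and ∂z/∂y = −n_y/n_z = 0.42795.
Gradient magnitude |∇z| = √(a² + b²) = √(0.02285 + 0.18314) = 0.45387.
True dip = arctan(0.45387) = 24.4°, dipping toward SSW (azimuth ≈ 199°).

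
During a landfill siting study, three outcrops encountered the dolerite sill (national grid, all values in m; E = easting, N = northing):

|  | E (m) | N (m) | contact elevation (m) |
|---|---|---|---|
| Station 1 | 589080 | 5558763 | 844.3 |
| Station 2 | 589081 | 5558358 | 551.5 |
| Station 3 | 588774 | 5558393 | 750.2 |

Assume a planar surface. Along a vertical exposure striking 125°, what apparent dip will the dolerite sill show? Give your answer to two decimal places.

Let the plane be z = a·E + b·N + c.
Station 2−Station 1: 1a − 405b = −292.8;  Station 3−Station 1: −306a − 370b = −94.1.
Solving gives a = −0.56497, b = 0.72157.
Unit vector along 125° is (sin 125°, cos 125°) = (0.8192, -0.5736).
Slope in that direction = a·(0.8192) + b·(-0.5736) = −0.87667.
Apparent dip = arctan|0.87667| = 41.24° (true dip is 42.5°, so apparent ≤ true as expected).

41.24°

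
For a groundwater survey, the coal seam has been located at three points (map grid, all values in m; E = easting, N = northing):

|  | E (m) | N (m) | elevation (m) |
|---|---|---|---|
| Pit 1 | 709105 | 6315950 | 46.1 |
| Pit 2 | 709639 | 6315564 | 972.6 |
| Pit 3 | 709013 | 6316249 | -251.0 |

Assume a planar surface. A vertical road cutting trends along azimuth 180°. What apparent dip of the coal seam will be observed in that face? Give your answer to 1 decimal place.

30.6°

Let the plane be z = a·E + b·N + c.
Pit 2−Pit 1: 534a − 386b = 926.5;  Pit 3−Pit 1: −92a + 299b = −297.1.
Solving gives a = 1.30759, b = −0.59131.
Unit vector along 180° is (sin 180°, cos 180°) = (0.0000, -1.0000).
Slope in that direction = a·(0.0000) + b·(-1.0000) = 0.59131.
Apparent dip = arctan|0.59131| = 30.6° (true dip is 55.1°, so apparent ≤ true as expected).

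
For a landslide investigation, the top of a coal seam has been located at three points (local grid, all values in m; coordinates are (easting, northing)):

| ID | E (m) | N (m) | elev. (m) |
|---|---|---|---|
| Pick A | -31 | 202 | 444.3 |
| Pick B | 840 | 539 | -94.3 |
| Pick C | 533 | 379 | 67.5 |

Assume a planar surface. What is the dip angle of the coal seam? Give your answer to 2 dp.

Two edge vectors: Pick A→Pick B = (871, 337, -538.6), Pick A→Pick C = (564, 177, -376.8).
Normal n = (Pick A→Pick B) × (Pick A→Pick C) = (-31649.4, 24422.4, -35901).
So ∂z/∂E = −n_x/n_z = −0.88157 and ∂z/∂N = −n_y/n_z = 0.68027.
Gradient magnitude |∇z| = √(a² + b²) = √(0.77717 + 0.46277) = 1.11353.
True dip = arctan(1.11353) = 48.07°, dipping toward SE (azimuth ≈ 128°).

48.07°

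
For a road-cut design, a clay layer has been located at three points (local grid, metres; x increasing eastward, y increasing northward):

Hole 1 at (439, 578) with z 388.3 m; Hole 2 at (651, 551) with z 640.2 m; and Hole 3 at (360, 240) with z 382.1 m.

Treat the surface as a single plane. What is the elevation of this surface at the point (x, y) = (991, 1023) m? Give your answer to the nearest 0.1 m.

Let the plane be z = a·x + b·y + c.
Hole 2−Hole 1: 212a − 27b = 251.9;  Hole 3−Hole 1: −79a − 338b = −6.2.
Solving gives a = 1.156129, b = −0.251876.
Then c = 388.3 − a·439 − b·578 = 26.34.
At (991, 1023): z = 1145.7 − 257.7 + 26.34 = 914.4 m.

914.4 m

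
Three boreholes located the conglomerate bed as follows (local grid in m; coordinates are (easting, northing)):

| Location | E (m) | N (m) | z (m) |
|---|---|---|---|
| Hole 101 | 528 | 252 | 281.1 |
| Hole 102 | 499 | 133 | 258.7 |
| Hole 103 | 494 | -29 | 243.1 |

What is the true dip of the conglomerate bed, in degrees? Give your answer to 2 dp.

23.74°

Let the plane be z = a·E + b·N + c.
Hole 102−Hole 101: −29a − 119b = −22.4;  Hole 103−Hole 101: −34a − 281b = −38.
Solving gives a = 0.43198, b = 0.08296.
Gradient magnitude |∇z| = √(a² + b²) = √(0.18660 + 0.00688) = 0.43987.
True dip = arctan(0.43987) = 23.74°, dipping toward W (azimuth ≈ 259°).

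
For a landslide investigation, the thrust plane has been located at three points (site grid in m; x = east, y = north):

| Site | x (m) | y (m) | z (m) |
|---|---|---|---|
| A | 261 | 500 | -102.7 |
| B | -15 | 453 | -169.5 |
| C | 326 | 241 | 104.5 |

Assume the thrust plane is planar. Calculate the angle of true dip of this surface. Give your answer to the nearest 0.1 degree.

Two edge vectors: A→B = (-276, -47, -66.8), A→C = (65, -259, 207.2).
Normal n = (A→B) × (A→C) = (-27039.6, 52845.2, 74539).
So ∂z/∂x = −n_x/n_z = 0.36276 and ∂z/∂y = −n_y/n_z = −0.70896.
Gradient magnitude |∇z| = √(a² + b²) = √(0.13159 + 0.50262) = 0.79638.
True dip = arctan(0.79638) = 38.5°, dipping toward NNW (azimuth ≈ 333°).

38.5°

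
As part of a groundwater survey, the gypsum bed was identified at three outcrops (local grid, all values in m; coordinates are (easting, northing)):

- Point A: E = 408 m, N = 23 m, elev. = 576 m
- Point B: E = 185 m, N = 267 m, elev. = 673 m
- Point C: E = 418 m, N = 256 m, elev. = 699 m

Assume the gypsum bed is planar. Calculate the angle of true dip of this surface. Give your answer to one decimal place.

Let the plane be z = a·E + b·N + c.
Point B−Point A: −223a + 244b = 97;  Point C−Point A: 10a + 233b = 123.
Solving gives a = 0.13623, b = 0.52205.
Gradient magnitude |∇z| = √(a² + b²) = √(0.01856 + 0.27254) = 0.53953.
True dip = arctan(0.53953) = 28.3°, dipping toward SSW (azimuth ≈ 195°).

28.3°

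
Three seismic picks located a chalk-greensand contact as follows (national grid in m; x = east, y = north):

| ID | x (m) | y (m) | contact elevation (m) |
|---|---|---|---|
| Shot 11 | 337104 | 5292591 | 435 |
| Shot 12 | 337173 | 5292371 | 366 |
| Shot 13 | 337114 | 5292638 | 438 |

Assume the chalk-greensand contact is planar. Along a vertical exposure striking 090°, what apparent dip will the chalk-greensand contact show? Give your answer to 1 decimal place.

Two edge vectors: Shot 11→Shot 12 = (69, -220, -69), Shot 11→Shot 13 = (10, 47, 3).
Normal n = (Shot 11→Shot 12) × (Shot 11→Shot 13) = (2583, -897, 5443).
So ∂z/∂x = −n_x/n_z = −0.47455 and ∂z/∂y = −n_y/n_z = 0.16480.
Unit vector along 090° is (sin 90°, cos 90°) = (1.0000, 0.0000).
Slope in that direction = a·(1.0000) + b·(0.0000) = −0.47455.
Apparent dip = arctan|0.47455| = 25.4° (true dip is 26.7°, so apparent ≤ true as expected).

25.4°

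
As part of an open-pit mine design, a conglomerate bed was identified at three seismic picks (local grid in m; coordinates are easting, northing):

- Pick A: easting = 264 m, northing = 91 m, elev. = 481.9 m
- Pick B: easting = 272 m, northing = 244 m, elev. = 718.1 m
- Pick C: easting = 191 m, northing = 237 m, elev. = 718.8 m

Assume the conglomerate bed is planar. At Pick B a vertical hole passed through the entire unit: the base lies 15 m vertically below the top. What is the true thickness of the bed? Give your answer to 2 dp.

8.10 m

Two edge vectors: Pick A→Pick B = (8, 153, 236.2), Pick A→Pick C = (-73, 146, 236.9).
Normal n = (Pick A→Pick B) × (Pick A→Pick C) = (1760.5, -19137.8, 12337).
So ∂z/∂easting = −n_x/n_z = −0.14270 and ∂z/∂northing = −n_y/n_z = 1.55125.
|∇z| = √(a²+b²) = 1.55780, so dip δ = arctan(1.55780) = 57.30°.
True thickness = vertical thickness × cos δ = 15 × cos 57.30° = 8.10 m.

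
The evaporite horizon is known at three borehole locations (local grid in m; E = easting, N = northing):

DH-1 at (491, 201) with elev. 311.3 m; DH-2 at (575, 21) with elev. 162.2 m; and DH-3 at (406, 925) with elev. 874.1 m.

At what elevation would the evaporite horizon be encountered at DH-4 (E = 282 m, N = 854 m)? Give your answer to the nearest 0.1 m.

Two edge vectors: DH-1→DH-2 = (84, -180, -149.1), DH-1→DH-3 = (-85, 724, 562.8).
Normal n = (DH-1→DH-2) × (DH-1→DH-3) = (6644.4, -34601.7, 45516).
So ∂z/∂E = −n_x/n_z = −0.14598 and ∂z/∂N = −n_y/n_z = 0.76021.
Intercept c from DH-1: 311.3 + 71.68 − 152.80 = 230.17.
At (282, 854): z = −41.2 + 649.2 + 230.17 = 838.2 m.

838.2 m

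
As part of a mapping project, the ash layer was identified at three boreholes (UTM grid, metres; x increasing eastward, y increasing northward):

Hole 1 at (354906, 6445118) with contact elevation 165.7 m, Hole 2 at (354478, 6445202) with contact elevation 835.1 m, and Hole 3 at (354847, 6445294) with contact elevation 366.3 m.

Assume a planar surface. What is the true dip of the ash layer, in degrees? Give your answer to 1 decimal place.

57.6°

Two edge vectors: Hole 1→Hole 2 = (-428, 84, 669.4), Hole 1→Hole 3 = (-59, 176, 200.6).
Normal n = (Hole 1→Hole 2) × (Hole 1→Hole 3) = (-100964, 46362.2, -70372).
So ∂z/∂x = −n_x/n_z = −1.43472 and ∂z/∂y = −n_y/n_z = 0.65882.
Gradient magnitude |∇z| = √(a² + b²) = √(2.05842 + 0.43404) = 1.57875.
True dip = arctan(1.57875) = 57.6°, dipping toward ESE (azimuth ≈ 115°).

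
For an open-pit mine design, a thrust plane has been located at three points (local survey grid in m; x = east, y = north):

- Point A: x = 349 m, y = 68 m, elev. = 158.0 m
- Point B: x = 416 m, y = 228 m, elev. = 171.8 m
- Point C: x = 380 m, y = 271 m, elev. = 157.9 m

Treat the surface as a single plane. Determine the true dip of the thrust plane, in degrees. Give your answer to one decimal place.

Let the plane be z = a·x + b·y + c.
Point B−Point A: 67a + 160b = 13.8;  Point C−Point A: 31a + 203b = −0.1.
Solving gives a = 0.32605, b = −0.05028.
Gradient magnitude |∇z| = √(a² + b²) = √(0.10631 + 0.00253) = 0.32990.
True dip = arctan(0.32990) = 18.3°, dipping toward W (azimuth ≈ 279°).

18.3°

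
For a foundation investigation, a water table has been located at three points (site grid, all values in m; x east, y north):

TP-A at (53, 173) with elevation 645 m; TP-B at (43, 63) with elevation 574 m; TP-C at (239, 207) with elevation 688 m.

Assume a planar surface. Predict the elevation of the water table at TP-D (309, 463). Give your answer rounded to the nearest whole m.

859 m

Two edge vectors: TP-A→TP-B = (-10, -110, -71), TP-A→TP-C = (186, 34, 43).
Normal n = (TP-A→TP-B) × (TP-A→TP-C) = (-2316, -12776, 20120).
So ∂z/∂x = −n_x/n_z = 0.11511 and ∂z/∂y = −n_y/n_z = 0.63499.
Intercept c from TP-A: 645 − 6.10 − 109.85 = 529.05.
At (309, 463): z = 35.6 + 294.0 + 529.05 = 858.6 m.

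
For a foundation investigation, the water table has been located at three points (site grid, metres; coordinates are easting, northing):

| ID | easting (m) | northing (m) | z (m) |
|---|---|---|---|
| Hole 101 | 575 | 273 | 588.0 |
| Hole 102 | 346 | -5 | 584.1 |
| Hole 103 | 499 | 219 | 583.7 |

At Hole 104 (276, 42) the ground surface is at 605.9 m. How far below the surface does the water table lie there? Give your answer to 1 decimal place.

Let the plane be z = a·easting + b·northing + c.
Hole 102−Hole 101: −229a − 278b = −3.9;  Hole 103−Hole 101: −76a − 54b = −4.3.
Solving gives a = 0.11239, b = −0.07856.
Then c = 588 − a·575 − b·273 = 544.82.
At (276, 42): z_contact = 31.02 − 3.30 + 544.82 = 572.54 m.
Depth below ground = 605.9 − 572.54 = 33.4 m.

33.4 m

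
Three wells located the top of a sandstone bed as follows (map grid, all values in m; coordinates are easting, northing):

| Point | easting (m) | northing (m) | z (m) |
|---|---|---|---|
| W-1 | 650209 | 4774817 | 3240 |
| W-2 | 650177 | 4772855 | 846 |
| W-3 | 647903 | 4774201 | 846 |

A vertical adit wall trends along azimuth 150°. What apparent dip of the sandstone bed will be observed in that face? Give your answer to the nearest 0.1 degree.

Two edge vectors: W-1→W-2 = (-32, -1962, -2394), W-1→W-3 = (-2306, -616, -2394).
Normal n = (W-1→W-2) × (W-1→W-3) = (3222324, 5443956, -4504660).
So ∂z/∂easting = −n_x/n_z = 0.71533 and ∂z/∂northing = −n_y/n_z = 1.20852.
Unit vector along 150° is (sin 150°, cos 150°) = (0.5000, -0.8660).
Slope in that direction = a·(0.5000) + b·(-0.8660) = −0.68894.
Apparent dip = arctan|0.68894| = 34.6° (true dip is 54.5°, so apparent ≤ true as expected).

34.6°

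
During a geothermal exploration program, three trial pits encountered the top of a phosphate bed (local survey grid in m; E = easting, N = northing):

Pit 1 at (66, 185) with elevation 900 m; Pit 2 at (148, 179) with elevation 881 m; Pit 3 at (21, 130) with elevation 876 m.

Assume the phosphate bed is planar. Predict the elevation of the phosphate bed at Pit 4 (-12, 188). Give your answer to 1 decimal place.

916.5 m

Let the plane be z = a·E + b·N + c.
Pit 2−Pit 1: 82a − 6b = −19;  Pit 3−Pit 1: −45a − 55b = −24.
Solving gives a = −0.18849, b = 0.59059.
Then c = 900 − a·66 − b·185 = 803.18.
At (-12, 188): z = 2.3 + 111.0 + 803.18 = 916.5 m.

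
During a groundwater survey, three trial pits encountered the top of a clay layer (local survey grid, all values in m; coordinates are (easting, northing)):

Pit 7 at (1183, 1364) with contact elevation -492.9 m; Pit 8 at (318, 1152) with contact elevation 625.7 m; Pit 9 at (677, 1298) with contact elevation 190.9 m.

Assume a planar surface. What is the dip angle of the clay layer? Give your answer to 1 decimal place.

56.4°

Let the plane be z = a·E + b·N + c.
Pit 8−Pit 7: −865a − 212b = 1118.6;  Pit 9−Pit 7: −506a − 66b = 683.8.
Solving gives a = −1.41760, b = 0.50766.
Gradient magnitude |∇z| = √(a² + b²) = √(2.00959 + 0.25772) = 1.50576.
True dip = arctan(1.50576) = 56.4°, dipping toward ESE (azimuth ≈ 110°).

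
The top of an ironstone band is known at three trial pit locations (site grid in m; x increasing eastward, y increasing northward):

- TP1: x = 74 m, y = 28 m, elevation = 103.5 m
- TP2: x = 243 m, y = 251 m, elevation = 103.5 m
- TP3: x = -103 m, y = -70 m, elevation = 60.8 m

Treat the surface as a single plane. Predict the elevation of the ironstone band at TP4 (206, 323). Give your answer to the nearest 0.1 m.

65.4 m

Let the plane be z = a·x + b·y + c.
TP2−TP1: 169a + 223b = 0;  TP3−TP1: −177a − 98b = −42.7.
Solving gives a = 0.41565, b = −0.31500.
Then c = 103.5 − a·74 − b·28 = 81.56.
At (206, 323): z = 85.6 − 101.7 + 81.56 = 65.4 m.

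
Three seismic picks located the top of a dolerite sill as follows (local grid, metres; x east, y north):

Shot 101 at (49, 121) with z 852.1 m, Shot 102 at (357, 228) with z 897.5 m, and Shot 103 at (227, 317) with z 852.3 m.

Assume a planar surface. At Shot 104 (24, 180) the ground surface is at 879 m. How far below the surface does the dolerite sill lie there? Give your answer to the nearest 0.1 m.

Let the plane be z = a·x + b·y + c.
Shot 102−Shot 101: 308a + 107b = 45.4;  Shot 103−Shot 101: 178a + 196b = 0.2.
Solving gives a = 0.21483, b = −0.19408.
Then c = 852.1 − a·49 − b·121 = 865.06.
At (24, 180): z_contact = 5.16 − 34.93 + 865.06 = 835.28 m.
Depth below ground = 879 − 835.28 = 43.7 m.

43.7 m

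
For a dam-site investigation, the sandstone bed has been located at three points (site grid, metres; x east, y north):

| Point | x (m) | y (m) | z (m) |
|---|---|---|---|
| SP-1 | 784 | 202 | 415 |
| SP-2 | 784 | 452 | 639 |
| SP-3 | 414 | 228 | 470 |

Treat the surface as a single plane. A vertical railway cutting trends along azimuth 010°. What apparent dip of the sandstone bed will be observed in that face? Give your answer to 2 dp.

Let the plane be z = a·x + b·y + c.
SP-2−SP-1: 0a + 250b = 224;  SP-3−SP-1: −370a + 26b = 55.
Solving gives a = −0.08569, b = 0.89600.
Unit vector along 010° is (sin 10°, cos 10°) = (0.1736, 0.9848).
Slope in that direction = a·(0.1736) + b·(0.9848) = 0.86751.
Apparent dip = arctan|0.86751| = 40.94° (true dip is 42.0°, so apparent ≤ true as expected).

40.94°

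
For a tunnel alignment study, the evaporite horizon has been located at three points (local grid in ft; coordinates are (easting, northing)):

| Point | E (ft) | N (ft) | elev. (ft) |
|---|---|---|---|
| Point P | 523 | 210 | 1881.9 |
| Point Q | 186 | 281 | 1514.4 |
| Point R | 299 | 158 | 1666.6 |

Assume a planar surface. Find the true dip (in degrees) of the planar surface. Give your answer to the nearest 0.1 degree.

46.9°

Let the plane be z = a·E + b·N + c.
Point Q−Point P: −337a + 71b = −367.5;  Point R−Point P: −224a − 52b = −215.3.
Solving gives a = 1.02897, b = −0.29209.
Gradient magnitude |∇z| = √(a² + b²) = √(1.05877 + 0.08532) = 1.06962.
True dip = arctan(1.06962) = 46.9°, dipping toward WNW (azimuth ≈ 286°).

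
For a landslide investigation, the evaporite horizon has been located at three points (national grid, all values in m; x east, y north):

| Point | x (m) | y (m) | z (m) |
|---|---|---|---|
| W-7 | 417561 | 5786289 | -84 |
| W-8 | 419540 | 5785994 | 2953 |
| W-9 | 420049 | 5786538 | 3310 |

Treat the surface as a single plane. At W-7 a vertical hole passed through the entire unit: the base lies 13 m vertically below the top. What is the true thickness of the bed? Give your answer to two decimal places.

6.93 m

Let the plane be z = a·x + b·y + c.
W-8−W-7: 1979a − 295b = 3037;  W-9−W-7: 2488a + 249b = 3394.
Solving gives a = 1.43262, b = −0.68420.
|∇z| = √(a²+b²) = 1.58762, so dip δ = arctan(1.58762) = 57.79°.
True thickness = vertical thickness × cos δ = 13 × cos 57.79° = 6.93 m.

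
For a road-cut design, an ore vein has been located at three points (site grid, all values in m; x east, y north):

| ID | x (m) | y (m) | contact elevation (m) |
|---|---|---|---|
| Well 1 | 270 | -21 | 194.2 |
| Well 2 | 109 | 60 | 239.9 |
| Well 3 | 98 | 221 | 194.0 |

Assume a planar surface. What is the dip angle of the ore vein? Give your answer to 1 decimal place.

Let the plane be z = a·x + b·y + c.
Well 2−Well 1: −161a + 81b = 45.7;  Well 3−Well 1: −172a + 242b = −0.2.
Solving gives a = −0.44249, b = −0.31533.
Gradient magnitude |∇z| = √(a² + b²) = √(0.19580 + 0.09943) = 0.54335.
True dip = arctan(0.54335) = 28.5°, dipping toward NE (azimuth ≈ 055°).

28.5°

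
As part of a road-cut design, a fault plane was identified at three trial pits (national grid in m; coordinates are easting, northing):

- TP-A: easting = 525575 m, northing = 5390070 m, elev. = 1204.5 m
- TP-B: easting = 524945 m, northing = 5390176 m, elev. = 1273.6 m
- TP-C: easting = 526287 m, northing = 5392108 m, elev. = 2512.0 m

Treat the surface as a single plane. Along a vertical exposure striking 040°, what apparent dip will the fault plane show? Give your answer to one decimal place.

26.1°

Two edge vectors: TP-A→TP-B = (-630, 106, 69.1), TP-A→TP-C = (712, 2038, 1307.5).
Normal n = (TP-A→TP-B) × (TP-A→TP-C) = (-2230.8, 872924.2, -1359412).
So ∂z/∂easting = −n_x/n_z = −0.00164 and ∂z/∂northing = −n_y/n_z = 0.64213.
Unit vector along 040° is (sin 40°, cos 40°) = (0.6428, 0.7660).
Slope in that direction = a·(0.6428) + b·(0.7660) = 0.49085.
Apparent dip = arctan|0.49085| = 26.1° (true dip is 32.7°, so apparent ≤ true as expected).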